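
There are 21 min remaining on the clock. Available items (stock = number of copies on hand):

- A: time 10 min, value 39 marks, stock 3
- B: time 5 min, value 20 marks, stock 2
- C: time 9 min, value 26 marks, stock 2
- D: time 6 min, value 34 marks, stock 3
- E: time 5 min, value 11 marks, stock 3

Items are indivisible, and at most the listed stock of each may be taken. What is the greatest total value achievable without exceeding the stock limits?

Best selections within time 21 and stock limits:
- 3×D: time 18, value 102
- 1×C + 2×D: time 21, value 94
- 1×A + 1×B + 1×D: time 21, value 93
Best: 102 marks.

102 marks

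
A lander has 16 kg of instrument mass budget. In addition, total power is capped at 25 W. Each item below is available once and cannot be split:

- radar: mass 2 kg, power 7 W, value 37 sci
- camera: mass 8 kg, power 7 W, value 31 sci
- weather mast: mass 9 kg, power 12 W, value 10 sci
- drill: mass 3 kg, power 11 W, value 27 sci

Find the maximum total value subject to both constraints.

95 sci

Feasible sets respecting both limits:
- radar+camera+drill: mass 13, power 25, value 95
- radar+camera: mass 10, power 14, value 68
- radar+drill: mass 5, power 18, value 64
Best: 95 sci.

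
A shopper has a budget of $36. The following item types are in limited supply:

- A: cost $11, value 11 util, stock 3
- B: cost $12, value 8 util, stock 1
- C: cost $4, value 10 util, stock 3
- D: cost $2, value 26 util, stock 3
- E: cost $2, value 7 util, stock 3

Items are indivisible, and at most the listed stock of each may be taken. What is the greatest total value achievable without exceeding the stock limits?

Best selections within cost 36 and stock limits:
- 1×A + 3×C + 3×D + 3×E: cost 35, value 140
- 1×B + 3×C + 3×D + 3×E: cost 36, value 137
- 1×A + 3×C + 3×D + 2×E: cost 33, value 133
Best: 140 util.

140 util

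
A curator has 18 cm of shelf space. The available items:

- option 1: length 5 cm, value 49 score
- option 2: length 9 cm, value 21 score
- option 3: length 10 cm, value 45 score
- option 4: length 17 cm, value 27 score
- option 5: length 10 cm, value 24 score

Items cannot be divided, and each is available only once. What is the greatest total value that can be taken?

This is a 0/1 knapsack; check combinations near the capacity.
- option 1+option 3: length 5+10=15, value 49+45=94
- option 1+option 5: length 5+10=15, value 49+24=73
- option 1+option 2: length 5+9=14, value 49+21=70
- option 1: length 5, value 49
Best: 94 score.

94 score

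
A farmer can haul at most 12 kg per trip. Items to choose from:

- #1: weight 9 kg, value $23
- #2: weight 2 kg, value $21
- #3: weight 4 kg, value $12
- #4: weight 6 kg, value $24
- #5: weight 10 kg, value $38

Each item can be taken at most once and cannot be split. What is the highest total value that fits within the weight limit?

This is a 0/1 knapsack; check combinations near the capacity.
- #2+#5: weight 2+10=12, value 21+38=59
- #2+#3+#4: weight 2+4+6=12, value 21+12+24=57
- #2+#4: weight 2+6=8, value 21+24=45
- #1+#2: weight 9+2=11, value 23+21=44
- #5: weight 10, value 38
Best: $59.

$59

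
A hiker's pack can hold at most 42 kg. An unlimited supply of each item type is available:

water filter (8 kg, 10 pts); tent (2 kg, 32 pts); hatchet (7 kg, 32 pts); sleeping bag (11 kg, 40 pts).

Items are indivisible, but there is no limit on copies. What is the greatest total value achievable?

Best value-per-unit is tent at 32/2, and filling with it alone uses weight 21×2=42. No mix of the others beats 21×32 = 672.

672 pts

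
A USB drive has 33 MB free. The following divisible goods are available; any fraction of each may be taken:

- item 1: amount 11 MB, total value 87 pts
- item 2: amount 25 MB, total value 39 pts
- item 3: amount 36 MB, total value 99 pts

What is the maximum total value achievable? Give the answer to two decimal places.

Take in order of value per unit:
- item 1 (87/11 per unit): all 11 → value 87, running total 87.00
- item 3 (99/36 per unit): 22 of 36 → value 22×99/36 = 60.5000, running total 147.50
Total 147.50.

147.50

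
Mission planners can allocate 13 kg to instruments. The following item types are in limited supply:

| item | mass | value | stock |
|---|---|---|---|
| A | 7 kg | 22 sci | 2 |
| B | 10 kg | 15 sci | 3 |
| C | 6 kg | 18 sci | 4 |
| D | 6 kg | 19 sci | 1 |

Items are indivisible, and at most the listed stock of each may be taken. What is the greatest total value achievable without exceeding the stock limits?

41 sci

Top feasible selections:
- 1×A + 1×D: mass 13, value 41
- 1×A + 1×C: mass 13, value 40
Best: 41 sci.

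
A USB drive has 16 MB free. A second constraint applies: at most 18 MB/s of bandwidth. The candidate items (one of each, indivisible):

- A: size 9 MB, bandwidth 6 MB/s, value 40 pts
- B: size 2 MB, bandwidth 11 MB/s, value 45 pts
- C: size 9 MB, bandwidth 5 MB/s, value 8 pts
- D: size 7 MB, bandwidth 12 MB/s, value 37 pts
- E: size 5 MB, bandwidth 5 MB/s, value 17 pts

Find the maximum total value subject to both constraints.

85 pts

Feasible sets respecting both limits:
- A+B: size 11, bandwidth 17, value 85
- A+D: size 16, bandwidth 18, value 77
- B+E: size 7, bandwidth 16, value 62
Best: 85 pts.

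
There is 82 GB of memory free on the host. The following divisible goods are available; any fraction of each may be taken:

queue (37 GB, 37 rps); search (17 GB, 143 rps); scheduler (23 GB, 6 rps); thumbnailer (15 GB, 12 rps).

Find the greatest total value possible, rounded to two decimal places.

Take in order of value per unit:
- search (143/17 per unit): all 17 → value 143, running total 143.00
- queue (37/37 per unit): all 37 → value 37, running total 180.00
- thumbnailer (12/15 per unit): all 15 → value 12, running total 192.00
- scheduler (6/23 per unit): 13 of 23 → value 13×6/23 = 3.3913, running total 195.39
Total 195.39.

195.39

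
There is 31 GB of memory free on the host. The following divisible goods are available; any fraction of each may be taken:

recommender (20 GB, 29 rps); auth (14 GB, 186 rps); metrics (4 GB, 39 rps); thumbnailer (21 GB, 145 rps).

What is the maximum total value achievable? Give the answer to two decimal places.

Take in order of value per unit:
- auth (186/14 per unit): all 14 → value 186, running total 186.00
- metrics (39/4 per unit): all 4 → value 39, running total 225.00
- thumbnailer (145/21 per unit): 13 of 21 → value 13×145/21 = 89.7619, running total 314.76
Total 314.76.

314.76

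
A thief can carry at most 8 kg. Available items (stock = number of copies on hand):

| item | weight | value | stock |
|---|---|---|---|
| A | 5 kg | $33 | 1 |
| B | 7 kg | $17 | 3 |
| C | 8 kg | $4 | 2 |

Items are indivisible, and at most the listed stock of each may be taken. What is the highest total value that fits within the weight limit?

$33

Best selections within weight 8 and stock limits:
- 1×A: weight 5, value 33
- 1×B: weight 7, value 17
- 1×C: weight 8, value 4
Best: $33.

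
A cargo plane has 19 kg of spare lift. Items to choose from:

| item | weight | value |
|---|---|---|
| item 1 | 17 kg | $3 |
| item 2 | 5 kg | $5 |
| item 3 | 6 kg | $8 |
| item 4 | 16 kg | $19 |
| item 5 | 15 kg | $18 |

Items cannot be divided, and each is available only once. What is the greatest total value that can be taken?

$19

Check high-value combinations within 19 kg:
- item 4: weight 16, value 19
- item 5: weight 15, value 18
- item 2+item 3: weight 5+6=11, value 5+8=13
- item 3: weight 6, value 8
- item 2: weight 5, value 5
Best: $19.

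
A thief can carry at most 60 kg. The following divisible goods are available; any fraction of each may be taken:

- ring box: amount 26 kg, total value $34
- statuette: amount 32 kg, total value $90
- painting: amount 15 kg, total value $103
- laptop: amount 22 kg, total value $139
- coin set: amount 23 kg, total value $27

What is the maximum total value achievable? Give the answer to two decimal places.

306.69

Take in order of value per unit:
- painting (103/15 per unit): all 15 → value 103, running total 103.00
- laptop (139/22 per unit): all 22 → value 139, running total 242.00
- statuette (90/32 per unit): 23 of 32 → value 23×90/32 = 64.6875, running total 306.69
Total 306.69.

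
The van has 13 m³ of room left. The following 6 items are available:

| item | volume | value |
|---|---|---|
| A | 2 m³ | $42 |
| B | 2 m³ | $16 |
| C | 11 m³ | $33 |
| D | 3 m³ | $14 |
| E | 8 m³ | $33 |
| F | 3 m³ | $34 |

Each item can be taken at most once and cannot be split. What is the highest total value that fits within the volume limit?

This is a 0/1 knapsack; check combinations near the capacity.
- A+E+F: volume 2+8+3=13, value 42+33+34=109
- A+B+D+F: volume 2+2+3+3=10, value 42+16+14+34=106
- A+B+F: volume 2+2+3=7, value 42+16+34=92
- A+B+E: volume 2+2+8=12, value 42+16+33=91
Best: $109.

$109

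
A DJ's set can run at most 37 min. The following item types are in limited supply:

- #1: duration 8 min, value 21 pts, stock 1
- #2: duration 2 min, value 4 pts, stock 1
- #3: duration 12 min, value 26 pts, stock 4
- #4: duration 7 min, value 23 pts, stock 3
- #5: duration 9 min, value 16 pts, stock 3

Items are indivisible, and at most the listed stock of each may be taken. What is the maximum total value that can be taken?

99 pts

Top feasible selections:
- 1×#2 + 1×#3 + 3×#4: duration 35, value 99
- 1×#1 + 1×#2 + 1×#3 + 2×#4: duration 36, value 97
Best: 99 pts.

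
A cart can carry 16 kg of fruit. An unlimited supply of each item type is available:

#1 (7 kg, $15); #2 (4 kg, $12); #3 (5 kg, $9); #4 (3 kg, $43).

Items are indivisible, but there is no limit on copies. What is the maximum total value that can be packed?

$215

Best value-per-unit is #4 at 43/3, and filling with it alone uses weight 5×3=15. No mix of the others beats 5×43 = 215.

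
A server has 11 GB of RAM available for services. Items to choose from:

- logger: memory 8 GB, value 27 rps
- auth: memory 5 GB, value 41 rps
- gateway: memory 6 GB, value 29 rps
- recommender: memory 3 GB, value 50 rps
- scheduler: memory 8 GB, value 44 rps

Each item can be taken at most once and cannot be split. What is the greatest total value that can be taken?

94 rps

Check high-value combinations within 11 GB:
- recommender+scheduler: memory 3+8=11, value 50+44=94
- auth+recommender: memory 5+3=8, value 41+50=91
- gateway+recommender: memory 6+3=9, value 29+50=79
- logger+recommender: memory 8+3=11, value 27+50=77
- auth+gateway: memory 5+6=11, value 41+29=70
Best: 94 rps.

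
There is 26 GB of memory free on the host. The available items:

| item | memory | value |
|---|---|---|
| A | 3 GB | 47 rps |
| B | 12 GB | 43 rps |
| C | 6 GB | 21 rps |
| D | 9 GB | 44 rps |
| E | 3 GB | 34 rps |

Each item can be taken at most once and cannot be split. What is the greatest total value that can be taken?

146 rps

Check high-value combinations within 26 GB:
- A+C+D+E: memory 3+6+9+3=21, value 47+21+44+34=146
- A+B+C+E: memory 3+12+6+3=24, value 47+43+21+34=145
- A+B+D: memory 3+12+9=24, value 47+43+44=134
- A+D+E: memory 3+9+3=15, value 47+44+34=125
Best: 146 rps.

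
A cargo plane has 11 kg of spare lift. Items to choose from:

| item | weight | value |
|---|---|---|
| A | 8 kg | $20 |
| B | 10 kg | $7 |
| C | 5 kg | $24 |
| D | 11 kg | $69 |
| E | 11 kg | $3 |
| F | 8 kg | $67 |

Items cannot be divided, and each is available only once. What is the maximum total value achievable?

$69

This is a 0/1 knapsack; check combinations near the capacity.
- D: weight 11, value 69
- F: weight 8, value 67
- C: weight 5, value 24
Best: $69.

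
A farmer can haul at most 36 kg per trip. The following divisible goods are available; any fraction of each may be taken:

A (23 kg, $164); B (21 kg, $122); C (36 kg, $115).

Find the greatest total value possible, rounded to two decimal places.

Take in order of value per unit:
- A (164/23 per unit): all 23 → value 164, running total 164.00
- B (122/21 per unit): 13 of 21 → value 13×122/21 = 75.5238, running total 239.52
Total 239.52.

239.52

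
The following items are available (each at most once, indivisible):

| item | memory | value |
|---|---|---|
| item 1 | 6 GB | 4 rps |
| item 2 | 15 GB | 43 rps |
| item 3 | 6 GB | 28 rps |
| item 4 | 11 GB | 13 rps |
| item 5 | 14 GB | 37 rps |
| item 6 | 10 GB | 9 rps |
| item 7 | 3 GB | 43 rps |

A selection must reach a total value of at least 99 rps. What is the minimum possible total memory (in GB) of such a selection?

23

Subsets with value ≥ 99, sorted by total memory:
- item 3+item 5+item 7: memory 23, value 108
- item 2+item 3+item 7: memory 24, value 114
- item 1+item 3+item 5+item 7: memory 29, value 112
Minimum memory: 23 GB.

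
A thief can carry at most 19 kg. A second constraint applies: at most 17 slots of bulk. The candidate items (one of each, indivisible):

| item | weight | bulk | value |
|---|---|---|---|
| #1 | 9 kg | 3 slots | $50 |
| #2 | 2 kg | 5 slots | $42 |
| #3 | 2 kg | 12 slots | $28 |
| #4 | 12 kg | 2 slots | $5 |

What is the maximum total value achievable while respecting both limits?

$92

Feasible sets respecting both limits:
- #1+#2: weight 11, bulk 8, value 92
- #1+#3: weight 11, bulk 15, value 78
- #2+#3: weight 4, bulk 17, value 70
- #1: weight 9, bulk 3, value 50
Best: $92.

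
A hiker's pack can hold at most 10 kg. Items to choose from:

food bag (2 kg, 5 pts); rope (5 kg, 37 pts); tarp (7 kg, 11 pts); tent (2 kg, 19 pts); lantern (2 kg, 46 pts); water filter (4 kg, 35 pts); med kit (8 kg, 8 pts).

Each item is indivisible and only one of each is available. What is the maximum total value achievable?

Check high-value combinations within 10 kg:
- food bag+tent+lantern+water filter: weight 2+2+2+4=10, value 5+19+46+35=105
- rope+tent+lantern: weight 5+2+2=9, value 37+19+46=102
- tent+lantern+water filter: weight 2+2+4=8, value 19+46+35=100
Best: 105 pts.

105 pts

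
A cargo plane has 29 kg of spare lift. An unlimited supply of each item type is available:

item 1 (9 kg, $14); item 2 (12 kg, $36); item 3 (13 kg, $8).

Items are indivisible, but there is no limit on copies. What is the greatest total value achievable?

Best value-per-unit is item 2 at 36/12, and filling with it alone uses weight 2×12=24. No mix of the others beats 2×36 = 72.

$72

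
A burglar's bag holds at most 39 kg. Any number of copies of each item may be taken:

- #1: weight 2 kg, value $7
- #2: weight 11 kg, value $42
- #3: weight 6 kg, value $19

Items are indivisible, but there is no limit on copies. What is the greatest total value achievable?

$147

Best value-per-unit is #2 at 42/11; filling with it alone gives 3×42 = 126.
Optimal mix: 3×#1 + 3×#2 → weight 39, value 147.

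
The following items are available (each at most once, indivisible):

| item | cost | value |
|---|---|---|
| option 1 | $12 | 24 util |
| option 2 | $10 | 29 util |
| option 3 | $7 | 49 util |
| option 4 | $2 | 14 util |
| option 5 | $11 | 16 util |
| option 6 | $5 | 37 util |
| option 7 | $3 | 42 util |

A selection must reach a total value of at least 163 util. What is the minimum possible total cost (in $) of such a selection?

27

Subsets with value ≥ 163, sorted by total cost:
- option 2+option 3+option 4+option 6+option 7: cost 27, value 171
- option 1+option 3+option 4+option 6+option 7: cost 29, value 166
- option 2+option 3+option 5+option 6+option 7: cost 36, value 173
- option 1+option 2+option 3+option 6+option 7: cost 37, value 181
Minimum cost: 27 $.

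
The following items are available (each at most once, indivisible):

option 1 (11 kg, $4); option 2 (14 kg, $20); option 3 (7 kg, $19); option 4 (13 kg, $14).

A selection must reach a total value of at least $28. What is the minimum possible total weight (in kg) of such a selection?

20

Subsets with value ≥ 28, sorted by total weight:
- option 3+option 4: weight 20, value 33
- option 2+option 3: weight 21, value 39
Minimum weight: 20 kg.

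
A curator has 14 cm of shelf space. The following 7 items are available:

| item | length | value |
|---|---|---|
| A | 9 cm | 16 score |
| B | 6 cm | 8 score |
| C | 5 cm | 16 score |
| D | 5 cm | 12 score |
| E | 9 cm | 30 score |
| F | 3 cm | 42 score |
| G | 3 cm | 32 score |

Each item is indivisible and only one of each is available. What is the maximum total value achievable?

Check high-value combinations within 14 cm:
- C+F+G: length 5+3+3=11, value 16+42+32=90
- D+F+G: length 5+3+3=11, value 12+42+32=86
- B+F+G: length 6+3+3=12, value 8+42+32=82
- F+G: length 3+3=6, value 42+32=74
Best: 90 score.

90 score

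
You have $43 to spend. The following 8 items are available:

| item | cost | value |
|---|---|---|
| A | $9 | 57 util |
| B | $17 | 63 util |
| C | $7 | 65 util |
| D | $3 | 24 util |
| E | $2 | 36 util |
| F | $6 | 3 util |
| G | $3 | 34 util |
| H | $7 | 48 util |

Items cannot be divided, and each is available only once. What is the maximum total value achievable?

279 util

Check high-value combinations within $43:
- A+B+C+D+E+G: cost 9+17+7+3+2+3=41, value 57+63+65+24+36+34=279
- B+C+D+E+G+H: cost 17+7+3+2+3+7=39, value 63+65+24+36+34+48=270
- A+B+C+E+H: cost 9+17+7+2+7=42, value 57+63+65+36+48=269
Best: 279 util.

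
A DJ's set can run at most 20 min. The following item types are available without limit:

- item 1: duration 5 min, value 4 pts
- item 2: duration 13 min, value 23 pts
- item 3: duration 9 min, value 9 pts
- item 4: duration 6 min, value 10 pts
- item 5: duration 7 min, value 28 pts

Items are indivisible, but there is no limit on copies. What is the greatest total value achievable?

66 pts

Best value-per-unit is item 5 at 28/7; filling with it alone gives 2×28 = 56.
Optimal mix: 1×item 4 + 2×item 5 → duration 20, value 66.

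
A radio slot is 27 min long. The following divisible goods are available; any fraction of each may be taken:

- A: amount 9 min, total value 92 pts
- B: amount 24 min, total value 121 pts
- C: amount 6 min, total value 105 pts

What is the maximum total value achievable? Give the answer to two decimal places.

Take in order of value per unit:
- C (105/6 per unit): all 6 → value 105, running total 105.00
- A (92/9 per unit): all 9 → value 92, running total 197.00
- B (121/24 per unit): 12 of 24 → value 12×121/24 = 60.5000, running total 257.50
Total 257.50.

257.50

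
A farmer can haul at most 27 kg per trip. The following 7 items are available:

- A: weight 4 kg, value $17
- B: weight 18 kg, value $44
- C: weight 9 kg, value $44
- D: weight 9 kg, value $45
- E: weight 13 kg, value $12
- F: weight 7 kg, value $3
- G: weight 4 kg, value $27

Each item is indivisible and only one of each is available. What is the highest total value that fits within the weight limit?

Check high-value combinations within 27 kg:
- A+C+D+G: weight 4+9+9+4=26, value 17+44+45+27=133
- C+D+G: weight 9+9+4=22, value 44+45+27=116
- A+C+D: weight 4+9+9=22, value 17+44+45=106
- A+D+F+G: weight 4+9+7+4=24, value 17+45+3+27=92
- C+D+F: weight 9+9+7=25, value 44+45+3=92
Best: $133.

$133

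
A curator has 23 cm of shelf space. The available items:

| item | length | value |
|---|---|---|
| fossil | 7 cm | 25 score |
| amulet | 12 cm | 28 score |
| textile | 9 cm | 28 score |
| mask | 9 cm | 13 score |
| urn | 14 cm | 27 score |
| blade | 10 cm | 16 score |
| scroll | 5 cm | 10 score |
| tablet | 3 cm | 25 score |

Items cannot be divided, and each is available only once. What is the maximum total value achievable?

78 score

This is a 0/1 knapsack; check combinations near the capacity.
- fossil+textile+tablet: length 7+9+3=19, value 25+28+25=78
- fossil+amulet+tablet: length 7+12+3=22, value 25+28+25=78
- textile+blade+tablet: length 9+10+3=22, value 28+16+25=69
- fossil+blade+tablet: length 7+10+3=20, value 25+16+25=66
- textile+mask+tablet: length 9+9+3=21, value 28+13+25=66
Best: 78 score.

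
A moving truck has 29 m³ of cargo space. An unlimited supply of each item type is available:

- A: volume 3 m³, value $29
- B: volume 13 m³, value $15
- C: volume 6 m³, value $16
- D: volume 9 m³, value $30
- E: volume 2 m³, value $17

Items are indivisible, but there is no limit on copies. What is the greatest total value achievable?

Best value-per-unit is A at 29/3; filling with it alone gives 9×29 = 261.
Optimal mix: 9×A + 1×E → volume 29, value 278.

$278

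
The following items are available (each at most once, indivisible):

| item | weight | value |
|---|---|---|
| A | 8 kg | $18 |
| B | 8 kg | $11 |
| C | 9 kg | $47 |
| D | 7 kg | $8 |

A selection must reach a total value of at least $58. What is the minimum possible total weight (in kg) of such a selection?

Subsets with value ≥ 58, sorted by total weight:
- A+C: weight 17, value 65
- B+C: weight 17, value 58
- A+C+D: weight 24, value 73
Minimum weight: 17 kg.

17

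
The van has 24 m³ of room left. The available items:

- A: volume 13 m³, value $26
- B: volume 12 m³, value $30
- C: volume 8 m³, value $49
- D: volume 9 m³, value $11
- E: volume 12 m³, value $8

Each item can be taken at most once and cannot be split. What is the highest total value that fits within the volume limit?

Check high-value combinations within 24 m³:
- B+C: volume 12+8=20, value 30+49=79
- A+C: volume 13+8=21, value 26+49=75
- C+D: volume 8+9=17, value 49+11=60
Best: $79.

$79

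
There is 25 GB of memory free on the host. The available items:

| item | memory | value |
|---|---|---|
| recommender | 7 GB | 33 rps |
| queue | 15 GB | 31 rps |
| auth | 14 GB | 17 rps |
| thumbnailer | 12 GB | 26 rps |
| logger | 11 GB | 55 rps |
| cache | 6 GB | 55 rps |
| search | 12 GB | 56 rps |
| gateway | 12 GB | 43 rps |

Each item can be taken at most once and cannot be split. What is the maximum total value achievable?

Check high-value combinations within 25 GB:
- recommender+cache+search: memory 7+6+12=25, value 33+55+56=144
- recommender+logger+cache: memory 7+11+6=24, value 33+55+55=143
- recommender+cache+gateway: memory 7+6+12=25, value 33+55+43=131
Best: 144 rps.

144 rps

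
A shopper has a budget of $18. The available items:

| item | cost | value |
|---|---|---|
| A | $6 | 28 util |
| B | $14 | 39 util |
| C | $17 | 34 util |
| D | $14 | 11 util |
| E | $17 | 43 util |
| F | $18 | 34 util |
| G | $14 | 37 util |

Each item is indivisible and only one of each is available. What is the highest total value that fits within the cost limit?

Check high-value combinations within $18:
- E: cost 17, value 43
- B: cost 14, value 39
- G: cost 14, value 37
Best: 43 util.

43 util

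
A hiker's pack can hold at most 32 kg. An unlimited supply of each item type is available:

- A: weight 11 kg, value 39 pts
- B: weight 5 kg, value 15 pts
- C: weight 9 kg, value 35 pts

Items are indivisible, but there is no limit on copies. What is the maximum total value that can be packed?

120 pts

Best value-per-unit is C at 35/9; filling with it alone gives 3×35 = 105.
Optimal mix: 1×B + 3×C → weight 32, value 120.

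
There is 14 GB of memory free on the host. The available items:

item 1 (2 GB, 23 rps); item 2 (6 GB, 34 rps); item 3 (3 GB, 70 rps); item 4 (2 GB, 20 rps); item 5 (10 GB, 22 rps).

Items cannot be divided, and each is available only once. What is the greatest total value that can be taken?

Check high-value combinations within 14 GB:
- item 1+item 2+item 3+item 4: memory 2+6+3+2=13, value 23+34+70+20=147
- item 1+item 2+item 3: memory 2+6+3=11, value 23+34+70=127
- item 2+item 3+item 4: memory 6+3+2=11, value 34+70+20=124
Best: 147 rps.

147 rps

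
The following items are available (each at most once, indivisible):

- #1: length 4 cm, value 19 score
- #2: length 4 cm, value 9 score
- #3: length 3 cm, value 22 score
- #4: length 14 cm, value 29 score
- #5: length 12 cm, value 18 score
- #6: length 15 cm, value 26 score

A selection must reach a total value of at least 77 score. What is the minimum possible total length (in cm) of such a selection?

25

Subsets with value ≥ 77, sorted by total length:
- #1+#2+#3+#4: length 25, value 79
- #3+#4+#6: length 32, value 77
- #1+#3+#4+#5: length 33, value 88
- #2+#3+#4+#5: length 33, value 78
Minimum length: 25 cm.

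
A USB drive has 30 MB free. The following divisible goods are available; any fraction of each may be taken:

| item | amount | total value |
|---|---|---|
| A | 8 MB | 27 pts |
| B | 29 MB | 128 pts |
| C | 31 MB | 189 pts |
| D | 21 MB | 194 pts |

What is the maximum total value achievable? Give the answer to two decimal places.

248.87

Take in order of value per unit:
- D (194/21 per unit): all 21 → value 194, running total 194.00
- C (189/31 per unit): 9 of 31 → value 9×189/31 = 54.8710, running total 248.87
Total 248.87.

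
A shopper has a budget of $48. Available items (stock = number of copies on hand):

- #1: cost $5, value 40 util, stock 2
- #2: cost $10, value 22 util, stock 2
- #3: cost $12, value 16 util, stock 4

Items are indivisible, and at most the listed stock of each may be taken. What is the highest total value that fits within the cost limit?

140 util

Top feasible selections:
- 2×#1 + 2×#2 + 1×#3: cost 42, value 140
- 2×#1 + 1×#2 + 2×#3: cost 44, value 134
- 2×#1 + 3×#3: cost 46, value 128
- 2×#1 + 2×#2: cost 30, value 124
Best: 140 util.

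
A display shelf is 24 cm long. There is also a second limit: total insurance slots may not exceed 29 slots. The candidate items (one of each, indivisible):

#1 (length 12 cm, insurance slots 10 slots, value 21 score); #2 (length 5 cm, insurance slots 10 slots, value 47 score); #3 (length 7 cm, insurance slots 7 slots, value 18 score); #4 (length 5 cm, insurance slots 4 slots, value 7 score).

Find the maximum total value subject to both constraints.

Feasible sets respecting both limits:
- #1+#2+#3: length 24, insurance slots 27, value 86
- #1+#2+#4: length 22, insurance slots 24, value 75
- #2+#3+#4: length 17, insurance slots 21, value 72
Best: 86 score.

86 score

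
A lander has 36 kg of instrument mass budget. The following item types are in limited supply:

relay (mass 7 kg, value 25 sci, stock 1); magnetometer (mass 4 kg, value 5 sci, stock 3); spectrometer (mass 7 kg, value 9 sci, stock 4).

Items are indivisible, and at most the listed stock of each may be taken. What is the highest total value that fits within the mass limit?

62 sci

Top feasible selections:
- 1×relay + 2×magnetometer + 3×spectrometer: mass 36, value 62
- 1×relay + 4×spectrometer: mass 35, value 61
Best: 62 sci.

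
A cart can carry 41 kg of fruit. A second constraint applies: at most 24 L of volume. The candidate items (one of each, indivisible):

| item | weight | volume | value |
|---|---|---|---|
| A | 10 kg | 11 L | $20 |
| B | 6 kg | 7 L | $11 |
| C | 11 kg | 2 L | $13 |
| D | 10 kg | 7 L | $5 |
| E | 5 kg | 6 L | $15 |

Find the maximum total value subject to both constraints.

$48

Feasible sets respecting both limits:
- A+C+E: weight 26, volume 19, value 48
- A+B+E: weight 21, volume 24, value 46
- A+B+C: weight 27, volume 20, value 44
Best: $48.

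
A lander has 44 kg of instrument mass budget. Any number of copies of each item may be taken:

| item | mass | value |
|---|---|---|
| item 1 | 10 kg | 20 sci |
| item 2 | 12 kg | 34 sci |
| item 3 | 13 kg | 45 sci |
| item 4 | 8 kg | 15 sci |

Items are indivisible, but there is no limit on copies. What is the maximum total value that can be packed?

Best value-per-unit is item 3 at 45/13, and filling with it alone uses mass 3×13=39. No mix of the others beats 3×45 = 135.

135 sci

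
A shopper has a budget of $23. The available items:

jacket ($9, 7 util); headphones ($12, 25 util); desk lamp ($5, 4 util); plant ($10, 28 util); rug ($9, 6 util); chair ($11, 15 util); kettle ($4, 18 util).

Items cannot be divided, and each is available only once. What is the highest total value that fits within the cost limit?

Check high-value combinations within $23:
- headphones+plant: cost 12+10=22, value 25+28=53
- jacket+plant+kettle: cost 9+10+4=23, value 7+28+18=53
- plant+rug+kettle: cost 10+9+4=23, value 28+6+18=52
- desk lamp+plant+kettle: cost 5+10+4=19, value 4+28+18=50
Best: 53 util.

53 util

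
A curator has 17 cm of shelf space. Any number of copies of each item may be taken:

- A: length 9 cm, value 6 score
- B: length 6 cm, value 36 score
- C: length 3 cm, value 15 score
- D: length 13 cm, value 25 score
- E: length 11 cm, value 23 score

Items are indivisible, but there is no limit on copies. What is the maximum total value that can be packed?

87 score

Best value-per-unit is B at 36/6; filling with it alone gives 2×36 = 72.
Optimal mix: 2×B + 1×C → length 15, value 87.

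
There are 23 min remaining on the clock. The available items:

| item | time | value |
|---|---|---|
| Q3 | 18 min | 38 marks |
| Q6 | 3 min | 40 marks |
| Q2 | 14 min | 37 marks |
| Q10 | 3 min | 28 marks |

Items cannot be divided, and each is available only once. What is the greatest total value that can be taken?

Check high-value combinations within 23 min:
- Q6+Q2+Q10: time 3+14+3=20, value 40+37+28=105
- Q3+Q6: time 18+3=21, value 38+40=78
- Q6+Q2: time 3+14=17, value 40+37=77
Best: 105 marks.

105 marks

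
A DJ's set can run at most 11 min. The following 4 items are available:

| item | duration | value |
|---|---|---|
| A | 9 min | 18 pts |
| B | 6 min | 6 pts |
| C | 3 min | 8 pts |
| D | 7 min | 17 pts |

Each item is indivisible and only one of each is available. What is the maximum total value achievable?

Check high-value combinations within 11 min:
- C+D: duration 3+7=10, value 8+17=25
- A: duration 9, value 18
- D: duration 7, value 17
- B+C: duration 6+3=9, value 6+8=14
Best: 25 pts.

25 pts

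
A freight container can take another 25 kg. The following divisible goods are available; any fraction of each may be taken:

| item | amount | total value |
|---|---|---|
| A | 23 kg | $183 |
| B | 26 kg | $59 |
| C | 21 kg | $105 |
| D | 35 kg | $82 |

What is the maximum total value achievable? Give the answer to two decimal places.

193.00

Take in order of value per unit:
- A (183/23 per unit): all 23 → value 183, running total 183.00
- C (105/21 per unit): 2 of 21 → value 2×105/21 = 10.0000, running total 193.00
Total 193.00.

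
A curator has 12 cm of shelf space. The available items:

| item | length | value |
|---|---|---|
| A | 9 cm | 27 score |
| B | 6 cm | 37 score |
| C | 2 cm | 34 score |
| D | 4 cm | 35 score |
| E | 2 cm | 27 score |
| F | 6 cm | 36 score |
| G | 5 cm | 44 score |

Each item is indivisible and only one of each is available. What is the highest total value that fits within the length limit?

113 score

Check high-value combinations within 12 cm:
- C+D+G: length 2+4+5=11, value 34+35+44=113
- D+E+G: length 4+2+5=11, value 35+27+44=106
- B+C+D: length 6+2+4=12, value 37+34+35=106
- C+E+G: length 2+2+5=9, value 34+27+44=105
- C+D+F: length 2+4+6=12, value 34+35+36=105
Best: 113 score.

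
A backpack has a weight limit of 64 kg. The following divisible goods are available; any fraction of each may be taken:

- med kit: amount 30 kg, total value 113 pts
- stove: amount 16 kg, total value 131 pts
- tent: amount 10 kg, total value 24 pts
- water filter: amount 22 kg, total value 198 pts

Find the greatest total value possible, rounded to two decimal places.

Take in order of value per unit:
- water filter (198/22 per unit): all 22 → value 198, running total 198.00
- stove (131/16 per unit): all 16 → value 131, running total 329.00
- med kit (113/30 per unit): 26 of 30 → value 26×113/30 = 97.9333, running total 426.93
Total 426.93.

426.93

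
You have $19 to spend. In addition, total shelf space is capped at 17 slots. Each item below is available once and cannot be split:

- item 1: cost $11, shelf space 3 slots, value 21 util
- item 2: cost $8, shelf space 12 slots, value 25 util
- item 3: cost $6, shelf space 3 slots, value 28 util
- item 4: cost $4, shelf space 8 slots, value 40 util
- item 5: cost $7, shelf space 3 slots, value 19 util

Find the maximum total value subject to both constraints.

Feasible sets respecting both limits:
- item 3+item 4+item 5: cost 17, shelf space 14, value 87
- item 3+item 4: cost 10, shelf space 11, value 68
- item 1+item 4: cost 15, shelf space 11, value 61
Best: 87 util.

87 util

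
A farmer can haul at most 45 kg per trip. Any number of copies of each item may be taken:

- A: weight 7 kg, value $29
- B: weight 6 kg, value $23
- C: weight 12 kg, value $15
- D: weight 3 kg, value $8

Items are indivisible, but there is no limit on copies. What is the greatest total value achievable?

Best value-per-unit is A at 29/7; filling with it alone gives 6×29 = 174.
Optimal mix: 6×A + 1×D → weight 45, value 182.

$182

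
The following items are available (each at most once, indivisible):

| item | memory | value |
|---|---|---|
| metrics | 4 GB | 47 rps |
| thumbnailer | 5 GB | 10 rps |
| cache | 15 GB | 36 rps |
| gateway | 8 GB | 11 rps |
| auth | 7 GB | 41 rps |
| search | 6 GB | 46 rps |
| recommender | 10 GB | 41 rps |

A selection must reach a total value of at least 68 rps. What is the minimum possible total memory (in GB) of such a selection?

10

Subsets with value ≥ 68, sorted by total memory:
- metrics+search: memory 10, value 93
- metrics+auth: memory 11, value 88
- auth+search: memory 13, value 87
Minimum memory: 10 GB.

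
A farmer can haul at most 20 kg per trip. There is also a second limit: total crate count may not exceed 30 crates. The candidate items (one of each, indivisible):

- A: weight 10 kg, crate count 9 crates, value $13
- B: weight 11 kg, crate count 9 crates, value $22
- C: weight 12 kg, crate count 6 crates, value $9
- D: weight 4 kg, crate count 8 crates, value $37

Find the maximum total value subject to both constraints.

Feasible sets respecting both limits:
- B+D: weight 15, crate count 17, value 59
- A+D: weight 14, crate count 17, value 50
- C+D: weight 16, crate count 14, value 46
- D: weight 4, crate count 8, value 37
Best: $59.

$59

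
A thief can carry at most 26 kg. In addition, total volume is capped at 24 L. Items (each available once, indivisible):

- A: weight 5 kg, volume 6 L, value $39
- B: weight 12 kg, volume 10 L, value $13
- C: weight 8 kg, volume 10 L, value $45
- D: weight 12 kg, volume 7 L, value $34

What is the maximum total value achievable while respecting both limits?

$118

Feasible sets respecting both limits:
- A+C+D: weight 25, volume 23, value 118
- A+C: weight 13, volume 16, value 84
- C+D: weight 20, volume 17, value 79
- A+D: weight 17, volume 13, value 73
Best: $118.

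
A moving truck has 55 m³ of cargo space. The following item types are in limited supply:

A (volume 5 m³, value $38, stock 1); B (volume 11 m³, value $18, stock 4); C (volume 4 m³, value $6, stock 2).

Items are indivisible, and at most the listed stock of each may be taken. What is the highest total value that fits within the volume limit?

Best selections within volume 55 and stock limits:
- 1×A + 4×B + 1×C: volume 53, value 116
- 1×A + 4×B: volume 49, value 110
- 1×A + 3×B + 2×C: volume 46, value 104
- 1×A + 3×B + 1×C: volume 42, value 98
Best: $116.

$116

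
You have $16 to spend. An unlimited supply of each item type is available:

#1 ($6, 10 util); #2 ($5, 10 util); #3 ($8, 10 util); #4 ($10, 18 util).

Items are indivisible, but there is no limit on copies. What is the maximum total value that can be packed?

Best value-per-unit is #2 at 10/5; filling with it alone gives 3×10 = 30.
Optimal mix: 1×#1 + 2×#2 → cost 16, value 30.

30 util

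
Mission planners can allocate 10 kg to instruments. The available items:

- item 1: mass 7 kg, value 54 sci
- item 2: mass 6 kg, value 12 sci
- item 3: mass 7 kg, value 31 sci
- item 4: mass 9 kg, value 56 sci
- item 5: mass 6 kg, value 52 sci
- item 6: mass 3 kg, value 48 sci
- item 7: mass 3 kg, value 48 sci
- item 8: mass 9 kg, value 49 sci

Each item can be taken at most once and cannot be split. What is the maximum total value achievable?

102 sci

Check high-value combinations within 10 kg:
- item 1+item 6: mass 7+3=10, value 54+48=102
- item 1+item 7: mass 7+3=10, value 54+48=102
- item 5+item 6: mass 6+3=9, value 52+48=100
- item 5+item 7: mass 6+3=9, value 52+48=100
Best: 102 sci.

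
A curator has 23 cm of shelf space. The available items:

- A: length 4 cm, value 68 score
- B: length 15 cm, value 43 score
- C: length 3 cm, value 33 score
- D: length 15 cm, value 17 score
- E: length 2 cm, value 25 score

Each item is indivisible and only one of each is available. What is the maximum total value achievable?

Check high-value combinations within 23 cm:
- A+B+C: length 4+15+3=22, value 68+43+33=144
- A+B+E: length 4+15+2=21, value 68+43+25=136
- A+C+E: length 4+3+2=9, value 68+33+25=126
- A+C+D: length 4+3+15=22, value 68+33+17=118
Best: 144 score.

144 score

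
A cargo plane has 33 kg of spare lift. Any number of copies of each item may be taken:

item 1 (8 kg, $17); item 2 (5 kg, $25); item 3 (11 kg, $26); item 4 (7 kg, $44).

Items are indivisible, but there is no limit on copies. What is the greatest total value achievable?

Best value-per-unit is item 4 at 44/7; filling with it alone gives 4×44 = 176.
Optimal mix: 1×item 2 + 4×item 4 → weight 33, value 201.

$201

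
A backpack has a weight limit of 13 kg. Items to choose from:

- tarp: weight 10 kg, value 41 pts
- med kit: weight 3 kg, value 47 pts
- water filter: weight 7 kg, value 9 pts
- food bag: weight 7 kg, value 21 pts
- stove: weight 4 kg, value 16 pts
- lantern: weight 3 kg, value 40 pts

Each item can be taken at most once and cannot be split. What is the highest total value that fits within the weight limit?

108 pts

This is a 0/1 knapsack; check combinations near the capacity.
- med kit+food bag+lantern: weight 3+7+3=13, value 47+21+40=108
- med kit+stove+lantern: weight 3+4+3=10, value 47+16+40=103
- med kit+water filter+lantern: weight 3+7+3=13, value 47+9+40=96
- tarp+med kit: weight 10+3=13, value 41+47=88
Best: 108 pts.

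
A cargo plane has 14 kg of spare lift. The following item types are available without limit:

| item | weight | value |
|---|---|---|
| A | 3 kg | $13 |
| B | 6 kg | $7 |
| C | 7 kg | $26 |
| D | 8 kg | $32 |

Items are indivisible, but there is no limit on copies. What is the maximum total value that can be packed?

$58

Best value-per-unit is A at 13/3; filling with it alone gives 4×13 = 52.
Optimal mix: 2×A + 1×D → weight 14, value 58.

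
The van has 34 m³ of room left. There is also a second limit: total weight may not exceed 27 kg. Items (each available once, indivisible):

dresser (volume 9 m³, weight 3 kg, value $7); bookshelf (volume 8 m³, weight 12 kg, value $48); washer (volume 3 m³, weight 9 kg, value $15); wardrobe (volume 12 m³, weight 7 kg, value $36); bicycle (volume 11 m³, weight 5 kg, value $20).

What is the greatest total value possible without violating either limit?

$104

Feasible sets respecting both limits:
- bookshelf+wardrobe+bicycle: volume 31, weight 24, value 104
- dresser+bookshelf+wardrobe: volume 29, weight 22, value 91
- bookshelf+wardrobe: volume 20, weight 19, value 84
- bookshelf+washer+bicycle: volume 22, weight 26, value 83
Best: $104.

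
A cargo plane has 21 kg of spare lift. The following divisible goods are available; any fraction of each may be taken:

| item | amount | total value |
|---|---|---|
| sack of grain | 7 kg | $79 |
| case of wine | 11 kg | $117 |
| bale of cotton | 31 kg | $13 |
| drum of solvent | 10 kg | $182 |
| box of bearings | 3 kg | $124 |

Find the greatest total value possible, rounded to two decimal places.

395.64

Take in order of value per unit:
- box of bearings (124/3 per unit): all 3 → value 124, running total 124.00
- drum of solvent (182/10 per unit): all 10 → value 182, running total 306.00
- sack of grain (79/7 per unit): all 7 → value 79, running total 385.00
- case of wine (117/11 per unit): 1 of 11 → value 1×117/11 = 10.6364, running total 395.64
Total 395.64.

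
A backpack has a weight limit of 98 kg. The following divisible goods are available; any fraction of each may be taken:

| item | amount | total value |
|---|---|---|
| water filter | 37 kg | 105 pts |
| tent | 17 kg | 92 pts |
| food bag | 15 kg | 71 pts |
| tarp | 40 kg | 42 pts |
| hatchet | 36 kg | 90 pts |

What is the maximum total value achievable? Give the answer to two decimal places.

340.50

Take in order of value per unit:
- tent (92/17 per unit): all 17 → value 92, running total 92.00
- food bag (71/15 per unit): all 15 → value 71, running total 163.00
- water filter (105/37 per unit): all 37 → value 105, running total 268.00
- hatchet (90/36 per unit): 29 of 36 → value 29×90/36 = 72.5000, running total 340.50
Total 340.50.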